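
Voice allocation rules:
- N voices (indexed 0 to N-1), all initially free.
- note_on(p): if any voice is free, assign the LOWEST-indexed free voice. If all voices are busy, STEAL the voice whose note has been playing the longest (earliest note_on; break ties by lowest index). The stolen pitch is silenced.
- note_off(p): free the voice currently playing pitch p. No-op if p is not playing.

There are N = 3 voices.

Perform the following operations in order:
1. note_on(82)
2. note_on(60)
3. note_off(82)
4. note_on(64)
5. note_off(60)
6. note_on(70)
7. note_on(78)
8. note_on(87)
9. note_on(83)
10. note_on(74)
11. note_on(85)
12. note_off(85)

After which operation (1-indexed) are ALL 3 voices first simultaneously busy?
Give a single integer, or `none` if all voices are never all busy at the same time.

Op 1: note_on(82): voice 0 is free -> assigned | voices=[82 - -]
Op 2: note_on(60): voice 1 is free -> assigned | voices=[82 60 -]
Op 3: note_off(82): free voice 0 | voices=[- 60 -]
Op 4: note_on(64): voice 0 is free -> assigned | voices=[64 60 -]
Op 5: note_off(60): free voice 1 | voices=[64 - -]
Op 6: note_on(70): voice 1 is free -> assigned | voices=[64 70 -]
Op 7: note_on(78): voice 2 is free -> assigned | voices=[64 70 78]
Op 8: note_on(87): all voices busy, STEAL voice 0 (pitch 64, oldest) -> assign | voices=[87 70 78]
Op 9: note_on(83): all voices busy, STEAL voice 1 (pitch 70, oldest) -> assign | voices=[87 83 78]
Op 10: note_on(74): all voices busy, STEAL voice 2 (pitch 78, oldest) -> assign | voices=[87 83 74]
Op 11: note_on(85): all voices busy, STEAL voice 0 (pitch 87, oldest) -> assign | voices=[85 83 74]
Op 12: note_off(85): free voice 0 | voices=[- 83 74]

Answer: 7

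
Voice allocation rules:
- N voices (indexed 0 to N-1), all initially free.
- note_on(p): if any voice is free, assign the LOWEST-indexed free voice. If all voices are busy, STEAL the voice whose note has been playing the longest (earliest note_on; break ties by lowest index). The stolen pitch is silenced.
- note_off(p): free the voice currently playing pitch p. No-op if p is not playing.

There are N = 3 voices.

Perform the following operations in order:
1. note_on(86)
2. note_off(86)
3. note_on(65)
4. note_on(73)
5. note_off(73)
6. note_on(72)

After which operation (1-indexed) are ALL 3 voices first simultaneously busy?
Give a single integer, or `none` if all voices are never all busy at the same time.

Answer: none

Derivation:
Op 1: note_on(86): voice 0 is free -> assigned | voices=[86 - -]
Op 2: note_off(86): free voice 0 | voices=[- - -]
Op 3: note_on(65): voice 0 is free -> assigned | voices=[65 - -]
Op 4: note_on(73): voice 1 is free -> assigned | voices=[65 73 -]
Op 5: note_off(73): free voice 1 | voices=[65 - -]
Op 6: note_on(72): voice 1 is free -> assigned | voices=[65 72 -]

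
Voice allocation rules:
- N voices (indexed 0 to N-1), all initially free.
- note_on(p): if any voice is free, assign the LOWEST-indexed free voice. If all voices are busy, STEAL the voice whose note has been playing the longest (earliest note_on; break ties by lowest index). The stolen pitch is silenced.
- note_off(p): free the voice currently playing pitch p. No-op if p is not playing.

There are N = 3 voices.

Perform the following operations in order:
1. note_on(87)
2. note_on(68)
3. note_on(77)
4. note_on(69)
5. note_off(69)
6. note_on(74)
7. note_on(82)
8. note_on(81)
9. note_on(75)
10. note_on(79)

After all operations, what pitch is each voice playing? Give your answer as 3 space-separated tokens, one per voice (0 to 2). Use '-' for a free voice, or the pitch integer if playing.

Answer: 75 79 81

Derivation:
Op 1: note_on(87): voice 0 is free -> assigned | voices=[87 - -]
Op 2: note_on(68): voice 1 is free -> assigned | voices=[87 68 -]
Op 3: note_on(77): voice 2 is free -> assigned | voices=[87 68 77]
Op 4: note_on(69): all voices busy, STEAL voice 0 (pitch 87, oldest) -> assign | voices=[69 68 77]
Op 5: note_off(69): free voice 0 | voices=[- 68 77]
Op 6: note_on(74): voice 0 is free -> assigned | voices=[74 68 77]
Op 7: note_on(82): all voices busy, STEAL voice 1 (pitch 68, oldest) -> assign | voices=[74 82 77]
Op 8: note_on(81): all voices busy, STEAL voice 2 (pitch 77, oldest) -> assign | voices=[74 82 81]
Op 9: note_on(75): all voices busy, STEAL voice 0 (pitch 74, oldest) -> assign | voices=[75 82 81]
Op 10: note_on(79): all voices busy, STEAL voice 1 (pitch 82, oldest) -> assign | voices=[75 79 81]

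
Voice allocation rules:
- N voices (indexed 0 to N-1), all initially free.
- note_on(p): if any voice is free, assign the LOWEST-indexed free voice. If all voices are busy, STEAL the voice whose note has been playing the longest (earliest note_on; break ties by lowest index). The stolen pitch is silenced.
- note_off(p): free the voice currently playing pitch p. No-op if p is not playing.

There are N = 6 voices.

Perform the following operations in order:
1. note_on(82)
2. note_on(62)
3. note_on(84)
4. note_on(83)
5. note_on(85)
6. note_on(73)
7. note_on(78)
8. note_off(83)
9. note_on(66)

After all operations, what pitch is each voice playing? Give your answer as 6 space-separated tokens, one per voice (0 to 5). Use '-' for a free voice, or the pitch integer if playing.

Op 1: note_on(82): voice 0 is free -> assigned | voices=[82 - - - - -]
Op 2: note_on(62): voice 1 is free -> assigned | voices=[82 62 - - - -]
Op 3: note_on(84): voice 2 is free -> assigned | voices=[82 62 84 - - -]
Op 4: note_on(83): voice 3 is free -> assigned | voices=[82 62 84 83 - -]
Op 5: note_on(85): voice 4 is free -> assigned | voices=[82 62 84 83 85 -]
Op 6: note_on(73): voice 5 is free -> assigned | voices=[82 62 84 83 85 73]
Op 7: note_on(78): all voices busy, STEAL voice 0 (pitch 82, oldest) -> assign | voices=[78 62 84 83 85 73]
Op 8: note_off(83): free voice 3 | voices=[78 62 84 - 85 73]
Op 9: note_on(66): voice 3 is free -> assigned | voices=[78 62 84 66 85 73]

Answer: 78 62 84 66 85 73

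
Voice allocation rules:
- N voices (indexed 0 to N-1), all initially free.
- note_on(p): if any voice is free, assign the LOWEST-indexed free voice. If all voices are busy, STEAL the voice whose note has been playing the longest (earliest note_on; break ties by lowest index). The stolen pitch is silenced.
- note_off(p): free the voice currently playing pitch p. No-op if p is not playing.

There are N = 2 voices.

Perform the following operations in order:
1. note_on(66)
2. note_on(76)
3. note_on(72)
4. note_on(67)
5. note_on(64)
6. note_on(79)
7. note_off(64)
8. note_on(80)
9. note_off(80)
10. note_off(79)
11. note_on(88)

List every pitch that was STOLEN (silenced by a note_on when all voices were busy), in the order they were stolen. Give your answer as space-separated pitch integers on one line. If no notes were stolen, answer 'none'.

Op 1: note_on(66): voice 0 is free -> assigned | voices=[66 -]
Op 2: note_on(76): voice 1 is free -> assigned | voices=[66 76]
Op 3: note_on(72): all voices busy, STEAL voice 0 (pitch 66, oldest) -> assign | voices=[72 76]
Op 4: note_on(67): all voices busy, STEAL voice 1 (pitch 76, oldest) -> assign | voices=[72 67]
Op 5: note_on(64): all voices busy, STEAL voice 0 (pitch 72, oldest) -> assign | voices=[64 67]
Op 6: note_on(79): all voices busy, STEAL voice 1 (pitch 67, oldest) -> assign | voices=[64 79]
Op 7: note_off(64): free voice 0 | voices=[- 79]
Op 8: note_on(80): voice 0 is free -> assigned | voices=[80 79]
Op 9: note_off(80): free voice 0 | voices=[- 79]
Op 10: note_off(79): free voice 1 | voices=[- -]
Op 11: note_on(88): voice 0 is free -> assigned | voices=[88 -]

Answer: 66 76 72 67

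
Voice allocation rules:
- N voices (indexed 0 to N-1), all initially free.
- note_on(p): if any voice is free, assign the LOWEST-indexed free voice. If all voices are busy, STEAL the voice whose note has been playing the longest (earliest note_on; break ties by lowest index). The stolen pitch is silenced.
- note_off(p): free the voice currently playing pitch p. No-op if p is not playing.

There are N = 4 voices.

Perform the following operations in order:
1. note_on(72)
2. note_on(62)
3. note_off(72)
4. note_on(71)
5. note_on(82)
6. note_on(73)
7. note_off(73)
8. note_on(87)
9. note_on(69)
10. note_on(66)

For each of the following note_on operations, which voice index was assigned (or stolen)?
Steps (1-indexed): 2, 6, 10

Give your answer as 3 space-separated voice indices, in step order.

Answer: 1 3 0

Derivation:
Op 1: note_on(72): voice 0 is free -> assigned | voices=[72 - - -]
Op 2: note_on(62): voice 1 is free -> assigned | voices=[72 62 - -]
Op 3: note_off(72): free voice 0 | voices=[- 62 - -]
Op 4: note_on(71): voice 0 is free -> assigned | voices=[71 62 - -]
Op 5: note_on(82): voice 2 is free -> assigned | voices=[71 62 82 -]
Op 6: note_on(73): voice 3 is free -> assigned | voices=[71 62 82 73]
Op 7: note_off(73): free voice 3 | voices=[71 62 82 -]
Op 8: note_on(87): voice 3 is free -> assigned | voices=[71 62 82 87]
Op 9: note_on(69): all voices busy, STEAL voice 1 (pitch 62, oldest) -> assign | voices=[71 69 82 87]
Op 10: note_on(66): all voices busy, STEAL voice 0 (pitch 71, oldest) -> assign | voices=[66 69 82 87]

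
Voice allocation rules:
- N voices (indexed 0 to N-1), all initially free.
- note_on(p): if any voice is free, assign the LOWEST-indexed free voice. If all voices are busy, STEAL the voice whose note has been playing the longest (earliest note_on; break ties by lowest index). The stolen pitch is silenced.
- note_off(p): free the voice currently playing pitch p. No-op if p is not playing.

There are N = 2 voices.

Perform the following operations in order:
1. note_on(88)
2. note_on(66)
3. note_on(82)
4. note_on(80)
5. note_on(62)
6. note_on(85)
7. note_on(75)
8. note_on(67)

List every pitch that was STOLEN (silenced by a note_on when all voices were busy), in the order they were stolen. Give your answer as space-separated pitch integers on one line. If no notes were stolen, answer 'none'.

Answer: 88 66 82 80 62 85

Derivation:
Op 1: note_on(88): voice 0 is free -> assigned | voices=[88 -]
Op 2: note_on(66): voice 1 is free -> assigned | voices=[88 66]
Op 3: note_on(82): all voices busy, STEAL voice 0 (pitch 88, oldest) -> assign | voices=[82 66]
Op 4: note_on(80): all voices busy, STEAL voice 1 (pitch 66, oldest) -> assign | voices=[82 80]
Op 5: note_on(62): all voices busy, STEAL voice 0 (pitch 82, oldest) -> assign | voices=[62 80]
Op 6: note_on(85): all voices busy, STEAL voice 1 (pitch 80, oldest) -> assign | voices=[62 85]
Op 7: note_on(75): all voices busy, STEAL voice 0 (pitch 62, oldest) -> assign | voices=[75 85]
Op 8: note_on(67): all voices busy, STEAL voice 1 (pitch 85, oldest) -> assign | voices=[75 67]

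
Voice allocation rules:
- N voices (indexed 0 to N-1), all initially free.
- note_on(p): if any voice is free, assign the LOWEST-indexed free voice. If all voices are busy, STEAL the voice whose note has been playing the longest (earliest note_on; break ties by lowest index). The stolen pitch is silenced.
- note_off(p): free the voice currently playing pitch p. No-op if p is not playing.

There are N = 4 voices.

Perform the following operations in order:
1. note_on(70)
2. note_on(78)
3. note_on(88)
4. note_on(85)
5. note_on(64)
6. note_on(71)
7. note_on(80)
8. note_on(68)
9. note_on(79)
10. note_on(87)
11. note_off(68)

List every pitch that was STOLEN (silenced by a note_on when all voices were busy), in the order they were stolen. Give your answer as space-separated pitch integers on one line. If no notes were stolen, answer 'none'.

Answer: 70 78 88 85 64 71

Derivation:
Op 1: note_on(70): voice 0 is free -> assigned | voices=[70 - - -]
Op 2: note_on(78): voice 1 is free -> assigned | voices=[70 78 - -]
Op 3: note_on(88): voice 2 is free -> assigned | voices=[70 78 88 -]
Op 4: note_on(85): voice 3 is free -> assigned | voices=[70 78 88 85]
Op 5: note_on(64): all voices busy, STEAL voice 0 (pitch 70, oldest) -> assign | voices=[64 78 88 85]
Op 6: note_on(71): all voices busy, STEAL voice 1 (pitch 78, oldest) -> assign | voices=[64 71 88 85]
Op 7: note_on(80): all voices busy, STEAL voice 2 (pitch 88, oldest) -> assign | voices=[64 71 80 85]
Op 8: note_on(68): all voices busy, STEAL voice 3 (pitch 85, oldest) -> assign | voices=[64 71 80 68]
Op 9: note_on(79): all voices busy, STEAL voice 0 (pitch 64, oldest) -> assign | voices=[79 71 80 68]
Op 10: note_on(87): all voices busy, STEAL voice 1 (pitch 71, oldest) -> assign | voices=[79 87 80 68]
Op 11: note_off(68): free voice 3 | voices=[79 87 80 -]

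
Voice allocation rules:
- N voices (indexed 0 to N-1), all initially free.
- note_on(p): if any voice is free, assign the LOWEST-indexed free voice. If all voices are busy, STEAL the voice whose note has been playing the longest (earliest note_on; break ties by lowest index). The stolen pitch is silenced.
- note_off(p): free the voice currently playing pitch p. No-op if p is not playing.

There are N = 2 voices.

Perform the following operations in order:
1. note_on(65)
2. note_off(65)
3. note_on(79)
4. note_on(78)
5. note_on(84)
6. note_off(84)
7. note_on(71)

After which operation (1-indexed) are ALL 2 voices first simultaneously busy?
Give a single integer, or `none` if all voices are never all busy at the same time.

Op 1: note_on(65): voice 0 is free -> assigned | voices=[65 -]
Op 2: note_off(65): free voice 0 | voices=[- -]
Op 3: note_on(79): voice 0 is free -> assigned | voices=[79 -]
Op 4: note_on(78): voice 1 is free -> assigned | voices=[79 78]
Op 5: note_on(84): all voices busy, STEAL voice 0 (pitch 79, oldest) -> assign | voices=[84 78]
Op 6: note_off(84): free voice 0 | voices=[- 78]
Op 7: note_on(71): voice 0 is free -> assigned | voices=[71 78]

Answer: 4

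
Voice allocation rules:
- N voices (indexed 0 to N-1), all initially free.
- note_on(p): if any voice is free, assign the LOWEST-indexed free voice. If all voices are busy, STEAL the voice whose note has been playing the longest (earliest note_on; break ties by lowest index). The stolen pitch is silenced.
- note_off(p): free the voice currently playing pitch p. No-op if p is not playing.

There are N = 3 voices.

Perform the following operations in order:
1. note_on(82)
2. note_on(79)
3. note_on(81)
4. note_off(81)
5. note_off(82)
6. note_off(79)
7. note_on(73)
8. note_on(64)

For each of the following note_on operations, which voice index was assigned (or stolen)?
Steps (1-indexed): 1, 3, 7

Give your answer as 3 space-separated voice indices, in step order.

Op 1: note_on(82): voice 0 is free -> assigned | voices=[82 - -]
Op 2: note_on(79): voice 1 is free -> assigned | voices=[82 79 -]
Op 3: note_on(81): voice 2 is free -> assigned | voices=[82 79 81]
Op 4: note_off(81): free voice 2 | voices=[82 79 -]
Op 5: note_off(82): free voice 0 | voices=[- 79 -]
Op 6: note_off(79): free voice 1 | voices=[- - -]
Op 7: note_on(73): voice 0 is free -> assigned | voices=[73 - -]
Op 8: note_on(64): voice 1 is free -> assigned | voices=[73 64 -]

Answer: 0 2 0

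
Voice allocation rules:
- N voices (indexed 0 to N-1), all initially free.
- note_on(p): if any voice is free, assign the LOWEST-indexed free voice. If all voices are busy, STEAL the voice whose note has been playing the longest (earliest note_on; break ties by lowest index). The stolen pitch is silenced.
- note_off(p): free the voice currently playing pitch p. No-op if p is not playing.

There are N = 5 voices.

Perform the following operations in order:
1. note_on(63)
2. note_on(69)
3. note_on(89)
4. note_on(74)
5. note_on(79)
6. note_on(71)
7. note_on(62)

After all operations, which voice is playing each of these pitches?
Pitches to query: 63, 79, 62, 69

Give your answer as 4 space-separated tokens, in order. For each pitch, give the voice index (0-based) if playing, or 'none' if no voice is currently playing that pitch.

Op 1: note_on(63): voice 0 is free -> assigned | voices=[63 - - - -]
Op 2: note_on(69): voice 1 is free -> assigned | voices=[63 69 - - -]
Op 3: note_on(89): voice 2 is free -> assigned | voices=[63 69 89 - -]
Op 4: note_on(74): voice 3 is free -> assigned | voices=[63 69 89 74 -]
Op 5: note_on(79): voice 4 is free -> assigned | voices=[63 69 89 74 79]
Op 6: note_on(71): all voices busy, STEAL voice 0 (pitch 63, oldest) -> assign | voices=[71 69 89 74 79]
Op 7: note_on(62): all voices busy, STEAL voice 1 (pitch 69, oldest) -> assign | voices=[71 62 89 74 79]

Answer: none 4 1 none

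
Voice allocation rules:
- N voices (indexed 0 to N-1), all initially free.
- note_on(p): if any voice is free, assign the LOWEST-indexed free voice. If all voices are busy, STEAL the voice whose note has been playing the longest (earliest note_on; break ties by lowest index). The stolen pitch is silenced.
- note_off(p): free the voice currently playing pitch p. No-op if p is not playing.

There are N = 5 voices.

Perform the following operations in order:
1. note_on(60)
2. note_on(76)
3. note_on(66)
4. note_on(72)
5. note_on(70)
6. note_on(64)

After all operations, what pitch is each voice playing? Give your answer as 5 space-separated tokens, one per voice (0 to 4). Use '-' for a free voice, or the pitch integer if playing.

Answer: 64 76 66 72 70

Derivation:
Op 1: note_on(60): voice 0 is free -> assigned | voices=[60 - - - -]
Op 2: note_on(76): voice 1 is free -> assigned | voices=[60 76 - - -]
Op 3: note_on(66): voice 2 is free -> assigned | voices=[60 76 66 - -]
Op 4: note_on(72): voice 3 is free -> assigned | voices=[60 76 66 72 -]
Op 5: note_on(70): voice 4 is free -> assigned | voices=[60 76 66 72 70]
Op 6: note_on(64): all voices busy, STEAL voice 0 (pitch 60, oldest) -> assign | voices=[64 76 66 72 70]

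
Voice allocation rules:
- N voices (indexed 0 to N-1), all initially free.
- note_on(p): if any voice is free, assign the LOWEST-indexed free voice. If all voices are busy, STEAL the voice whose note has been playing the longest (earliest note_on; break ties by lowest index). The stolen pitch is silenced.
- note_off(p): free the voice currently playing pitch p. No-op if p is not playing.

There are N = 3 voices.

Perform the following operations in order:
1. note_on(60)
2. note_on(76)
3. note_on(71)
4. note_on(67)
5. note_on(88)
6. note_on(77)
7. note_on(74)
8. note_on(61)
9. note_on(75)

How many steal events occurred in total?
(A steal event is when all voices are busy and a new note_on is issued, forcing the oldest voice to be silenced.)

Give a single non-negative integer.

Op 1: note_on(60): voice 0 is free -> assigned | voices=[60 - -]
Op 2: note_on(76): voice 1 is free -> assigned | voices=[60 76 -]
Op 3: note_on(71): voice 2 is free -> assigned | voices=[60 76 71]
Op 4: note_on(67): all voices busy, STEAL voice 0 (pitch 60, oldest) -> assign | voices=[67 76 71]
Op 5: note_on(88): all voices busy, STEAL voice 1 (pitch 76, oldest) -> assign | voices=[67 88 71]
Op 6: note_on(77): all voices busy, STEAL voice 2 (pitch 71, oldest) -> assign | voices=[67 88 77]
Op 7: note_on(74): all voices busy, STEAL voice 0 (pitch 67, oldest) -> assign | voices=[74 88 77]
Op 8: note_on(61): all voices busy, STEAL voice 1 (pitch 88, oldest) -> assign | voices=[74 61 77]
Op 9: note_on(75): all voices busy, STEAL voice 2 (pitch 77, oldest) -> assign | voices=[74 61 75]

Answer: 6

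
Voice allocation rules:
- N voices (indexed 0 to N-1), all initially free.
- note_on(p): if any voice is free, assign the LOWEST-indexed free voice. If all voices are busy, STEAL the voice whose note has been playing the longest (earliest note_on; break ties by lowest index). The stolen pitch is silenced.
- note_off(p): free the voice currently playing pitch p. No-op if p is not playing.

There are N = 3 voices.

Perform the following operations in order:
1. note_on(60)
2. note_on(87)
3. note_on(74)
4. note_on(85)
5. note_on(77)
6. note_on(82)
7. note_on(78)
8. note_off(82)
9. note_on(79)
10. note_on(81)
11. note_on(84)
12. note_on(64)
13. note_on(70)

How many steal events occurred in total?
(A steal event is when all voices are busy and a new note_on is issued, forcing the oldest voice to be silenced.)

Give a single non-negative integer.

Op 1: note_on(60): voice 0 is free -> assigned | voices=[60 - -]
Op 2: note_on(87): voice 1 is free -> assigned | voices=[60 87 -]
Op 3: note_on(74): voice 2 is free -> assigned | voices=[60 87 74]
Op 4: note_on(85): all voices busy, STEAL voice 0 (pitch 60, oldest) -> assign | voices=[85 87 74]
Op 5: note_on(77): all voices busy, STEAL voice 1 (pitch 87, oldest) -> assign | voices=[85 77 74]
Op 6: note_on(82): all voices busy, STEAL voice 2 (pitch 74, oldest) -> assign | voices=[85 77 82]
Op 7: note_on(78): all voices busy, STEAL voice 0 (pitch 85, oldest) -> assign | voices=[78 77 82]
Op 8: note_off(82): free voice 2 | voices=[78 77 -]
Op 9: note_on(79): voice 2 is free -> assigned | voices=[78 77 79]
Op 10: note_on(81): all voices busy, STEAL voice 1 (pitch 77, oldest) -> assign | voices=[78 81 79]
Op 11: note_on(84): all voices busy, STEAL voice 0 (pitch 78, oldest) -> assign | voices=[84 81 79]
Op 12: note_on(64): all voices busy, STEAL voice 2 (pitch 79, oldest) -> assign | voices=[84 81 64]
Op 13: note_on(70): all voices busy, STEAL voice 1 (pitch 81, oldest) -> assign | voices=[84 70 64]

Answer: 8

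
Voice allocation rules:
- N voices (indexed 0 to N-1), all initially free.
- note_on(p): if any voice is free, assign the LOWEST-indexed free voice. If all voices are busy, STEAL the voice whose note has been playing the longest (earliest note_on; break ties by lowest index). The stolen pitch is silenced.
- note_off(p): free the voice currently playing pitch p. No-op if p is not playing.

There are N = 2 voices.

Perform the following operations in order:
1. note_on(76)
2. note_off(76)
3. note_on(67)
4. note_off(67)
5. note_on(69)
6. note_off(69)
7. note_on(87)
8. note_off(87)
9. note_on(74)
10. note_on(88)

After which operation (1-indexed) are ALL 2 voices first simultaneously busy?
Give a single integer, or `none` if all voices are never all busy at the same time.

Op 1: note_on(76): voice 0 is free -> assigned | voices=[76 -]
Op 2: note_off(76): free voice 0 | voices=[- -]
Op 3: note_on(67): voice 0 is free -> assigned | voices=[67 -]
Op 4: note_off(67): free voice 0 | voices=[- -]
Op 5: note_on(69): voice 0 is free -> assigned | voices=[69 -]
Op 6: note_off(69): free voice 0 | voices=[- -]
Op 7: note_on(87): voice 0 is free -> assigned | voices=[87 -]
Op 8: note_off(87): free voice 0 | voices=[- -]
Op 9: note_on(74): voice 0 is free -> assigned | voices=[74 -]
Op 10: note_on(88): voice 1 is free -> assigned | voices=[74 88]

Answer: 10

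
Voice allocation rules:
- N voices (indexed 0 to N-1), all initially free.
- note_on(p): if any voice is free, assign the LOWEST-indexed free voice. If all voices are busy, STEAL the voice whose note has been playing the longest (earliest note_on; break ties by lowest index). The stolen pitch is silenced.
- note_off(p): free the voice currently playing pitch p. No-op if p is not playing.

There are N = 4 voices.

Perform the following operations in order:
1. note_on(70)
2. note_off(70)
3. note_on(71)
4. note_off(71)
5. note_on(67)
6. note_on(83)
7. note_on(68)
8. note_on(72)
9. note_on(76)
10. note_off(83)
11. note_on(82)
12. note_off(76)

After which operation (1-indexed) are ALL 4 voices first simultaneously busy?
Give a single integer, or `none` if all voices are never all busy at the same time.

Answer: 8

Derivation:
Op 1: note_on(70): voice 0 is free -> assigned | voices=[70 - - -]
Op 2: note_off(70): free voice 0 | voices=[- - - -]
Op 3: note_on(71): voice 0 is free -> assigned | voices=[71 - - -]
Op 4: note_off(71): free voice 0 | voices=[- - - -]
Op 5: note_on(67): voice 0 is free -> assigned | voices=[67 - - -]
Op 6: note_on(83): voice 1 is free -> assigned | voices=[67 83 - -]
Op 7: note_on(68): voice 2 is free -> assigned | voices=[67 83 68 -]
Op 8: note_on(72): voice 3 is free -> assigned | voices=[67 83 68 72]
Op 9: note_on(76): all voices busy, STEAL voice 0 (pitch 67, oldest) -> assign | voices=[76 83 68 72]
Op 10: note_off(83): free voice 1 | voices=[76 - 68 72]
Op 11: note_on(82): voice 1 is free -> assigned | voices=[76 82 68 72]
Op 12: note_off(76): free voice 0 | voices=[- 82 68 72]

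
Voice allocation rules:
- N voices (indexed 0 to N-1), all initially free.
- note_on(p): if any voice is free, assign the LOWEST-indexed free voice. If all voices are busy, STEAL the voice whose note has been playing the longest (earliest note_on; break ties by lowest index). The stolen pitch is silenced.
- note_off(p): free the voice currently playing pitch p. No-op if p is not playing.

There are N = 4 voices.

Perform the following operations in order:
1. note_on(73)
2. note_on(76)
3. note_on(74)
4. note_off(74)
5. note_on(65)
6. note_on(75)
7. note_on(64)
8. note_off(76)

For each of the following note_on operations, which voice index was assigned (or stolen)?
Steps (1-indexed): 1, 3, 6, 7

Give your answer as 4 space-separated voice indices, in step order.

Answer: 0 2 3 0

Derivation:
Op 1: note_on(73): voice 0 is free -> assigned | voices=[73 - - -]
Op 2: note_on(76): voice 1 is free -> assigned | voices=[73 76 - -]
Op 3: note_on(74): voice 2 is free -> assigned | voices=[73 76 74 -]
Op 4: note_off(74): free voice 2 | voices=[73 76 - -]
Op 5: note_on(65): voice 2 is free -> assigned | voices=[73 76 65 -]
Op 6: note_on(75): voice 3 is free -> assigned | voices=[73 76 65 75]
Op 7: note_on(64): all voices busy, STEAL voice 0 (pitch 73, oldest) -> assign | voices=[64 76 65 75]
Op 8: note_off(76): free voice 1 | voices=[64 - 65 75]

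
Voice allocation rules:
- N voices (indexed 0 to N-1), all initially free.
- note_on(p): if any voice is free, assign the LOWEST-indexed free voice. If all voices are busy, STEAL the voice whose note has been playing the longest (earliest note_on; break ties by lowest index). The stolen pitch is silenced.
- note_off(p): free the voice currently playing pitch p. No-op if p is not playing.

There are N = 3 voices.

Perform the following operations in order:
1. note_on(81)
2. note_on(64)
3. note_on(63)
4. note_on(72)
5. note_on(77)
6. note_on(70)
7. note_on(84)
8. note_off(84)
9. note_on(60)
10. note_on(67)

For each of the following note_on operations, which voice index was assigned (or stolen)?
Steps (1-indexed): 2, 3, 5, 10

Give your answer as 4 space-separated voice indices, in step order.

Op 1: note_on(81): voice 0 is free -> assigned | voices=[81 - -]
Op 2: note_on(64): voice 1 is free -> assigned | voices=[81 64 -]
Op 3: note_on(63): voice 2 is free -> assigned | voices=[81 64 63]
Op 4: note_on(72): all voices busy, STEAL voice 0 (pitch 81, oldest) -> assign | voices=[72 64 63]
Op 5: note_on(77): all voices busy, STEAL voice 1 (pitch 64, oldest) -> assign | voices=[72 77 63]
Op 6: note_on(70): all voices busy, STEAL voice 2 (pitch 63, oldest) -> assign | voices=[72 77 70]
Op 7: note_on(84): all voices busy, STEAL voice 0 (pitch 72, oldest) -> assign | voices=[84 77 70]
Op 8: note_off(84): free voice 0 | voices=[- 77 70]
Op 9: note_on(60): voice 0 is free -> assigned | voices=[60 77 70]
Op 10: note_on(67): all voices busy, STEAL voice 1 (pitch 77, oldest) -> assign | voices=[60 67 70]

Answer: 1 2 1 1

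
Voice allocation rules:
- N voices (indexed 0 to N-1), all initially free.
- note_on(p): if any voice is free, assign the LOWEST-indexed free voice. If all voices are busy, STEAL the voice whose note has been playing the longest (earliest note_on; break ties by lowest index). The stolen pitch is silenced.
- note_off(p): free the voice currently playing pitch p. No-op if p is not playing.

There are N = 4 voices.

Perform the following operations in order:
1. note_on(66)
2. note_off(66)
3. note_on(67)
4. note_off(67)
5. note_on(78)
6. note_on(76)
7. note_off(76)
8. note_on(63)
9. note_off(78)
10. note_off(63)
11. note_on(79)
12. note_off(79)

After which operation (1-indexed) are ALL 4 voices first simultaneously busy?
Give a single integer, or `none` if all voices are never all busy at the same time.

Op 1: note_on(66): voice 0 is free -> assigned | voices=[66 - - -]
Op 2: note_off(66): free voice 0 | voices=[- - - -]
Op 3: note_on(67): voice 0 is free -> assigned | voices=[67 - - -]
Op 4: note_off(67): free voice 0 | voices=[- - - -]
Op 5: note_on(78): voice 0 is free -> assigned | voices=[78 - - -]
Op 6: note_on(76): voice 1 is free -> assigned | voices=[78 76 - -]
Op 7: note_off(76): free voice 1 | voices=[78 - - -]
Op 8: note_on(63): voice 1 is free -> assigned | voices=[78 63 - -]
Op 9: note_off(78): free voice 0 | voices=[- 63 - -]
Op 10: note_off(63): free voice 1 | voices=[- - - -]
Op 11: note_on(79): voice 0 is free -> assigned | voices=[79 - - -]
Op 12: note_off(79): free voice 0 | voices=[- - - -]

Answer: none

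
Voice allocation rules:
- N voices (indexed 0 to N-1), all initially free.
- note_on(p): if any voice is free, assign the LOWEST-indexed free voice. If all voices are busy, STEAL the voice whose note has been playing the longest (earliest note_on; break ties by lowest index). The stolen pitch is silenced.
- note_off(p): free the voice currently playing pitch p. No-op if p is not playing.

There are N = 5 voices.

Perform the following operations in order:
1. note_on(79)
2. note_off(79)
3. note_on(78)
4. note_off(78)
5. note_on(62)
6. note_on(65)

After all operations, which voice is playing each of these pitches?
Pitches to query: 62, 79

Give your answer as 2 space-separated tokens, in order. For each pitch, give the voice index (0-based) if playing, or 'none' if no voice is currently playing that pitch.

Answer: 0 none

Derivation:
Op 1: note_on(79): voice 0 is free -> assigned | voices=[79 - - - -]
Op 2: note_off(79): free voice 0 | voices=[- - - - -]
Op 3: note_on(78): voice 0 is free -> assigned | voices=[78 - - - -]
Op 4: note_off(78): free voice 0 | voices=[- - - - -]
Op 5: note_on(62): voice 0 is free -> assigned | voices=[62 - - - -]
Op 6: note_on(65): voice 1 is free -> assigned | voices=[62 65 - - -]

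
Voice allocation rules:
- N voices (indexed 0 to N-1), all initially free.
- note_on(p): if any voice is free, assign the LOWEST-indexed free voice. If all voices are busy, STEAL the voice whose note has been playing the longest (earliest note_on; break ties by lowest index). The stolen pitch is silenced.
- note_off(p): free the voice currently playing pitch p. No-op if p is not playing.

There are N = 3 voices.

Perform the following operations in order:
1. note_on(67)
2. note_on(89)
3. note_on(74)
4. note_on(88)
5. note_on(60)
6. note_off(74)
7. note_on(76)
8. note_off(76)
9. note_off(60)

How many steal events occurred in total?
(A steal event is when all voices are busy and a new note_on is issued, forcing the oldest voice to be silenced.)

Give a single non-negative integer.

Op 1: note_on(67): voice 0 is free -> assigned | voices=[67 - -]
Op 2: note_on(89): voice 1 is free -> assigned | voices=[67 89 -]
Op 3: note_on(74): voice 2 is free -> assigned | voices=[67 89 74]
Op 4: note_on(88): all voices busy, STEAL voice 0 (pitch 67, oldest) -> assign | voices=[88 89 74]
Op 5: note_on(60): all voices busy, STEAL voice 1 (pitch 89, oldest) -> assign | voices=[88 60 74]
Op 6: note_off(74): free voice 2 | voices=[88 60 -]
Op 7: note_on(76): voice 2 is free -> assigned | voices=[88 60 76]
Op 8: note_off(76): free voice 2 | voices=[88 60 -]
Op 9: note_off(60): free voice 1 | voices=[88 - -]

Answer: 2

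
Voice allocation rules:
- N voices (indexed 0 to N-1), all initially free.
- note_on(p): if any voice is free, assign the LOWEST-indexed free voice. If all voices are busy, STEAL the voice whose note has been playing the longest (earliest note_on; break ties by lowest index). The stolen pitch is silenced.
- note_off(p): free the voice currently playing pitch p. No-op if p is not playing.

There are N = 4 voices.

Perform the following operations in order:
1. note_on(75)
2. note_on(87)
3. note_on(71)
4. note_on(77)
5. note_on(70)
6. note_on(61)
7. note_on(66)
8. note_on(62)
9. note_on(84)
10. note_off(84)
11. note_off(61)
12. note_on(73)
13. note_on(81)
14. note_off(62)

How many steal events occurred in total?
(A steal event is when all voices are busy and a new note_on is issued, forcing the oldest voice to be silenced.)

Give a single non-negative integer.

Answer: 5

Derivation:
Op 1: note_on(75): voice 0 is free -> assigned | voices=[75 - - -]
Op 2: note_on(87): voice 1 is free -> assigned | voices=[75 87 - -]
Op 3: note_on(71): voice 2 is free -> assigned | voices=[75 87 71 -]
Op 4: note_on(77): voice 3 is free -> assigned | voices=[75 87 71 77]
Op 5: note_on(70): all voices busy, STEAL voice 0 (pitch 75, oldest) -> assign | voices=[70 87 71 77]
Op 6: note_on(61): all voices busy, STEAL voice 1 (pitch 87, oldest) -> assign | voices=[70 61 71 77]
Op 7: note_on(66): all voices busy, STEAL voice 2 (pitch 71, oldest) -> assign | voices=[70 61 66 77]
Op 8: note_on(62): all voices busy, STEAL voice 3 (pitch 77, oldest) -> assign | voices=[70 61 66 62]
Op 9: note_on(84): all voices busy, STEAL voice 0 (pitch 70, oldest) -> assign | voices=[84 61 66 62]
Op 10: note_off(84): free voice 0 | voices=[- 61 66 62]
Op 11: note_off(61): free voice 1 | voices=[- - 66 62]
Op 12: note_on(73): voice 0 is free -> assigned | voices=[73 - 66 62]
Op 13: note_on(81): voice 1 is free -> assigned | voices=[73 81 66 62]
Op 14: note_off(62): free voice 3 | voices=[73 81 66 -]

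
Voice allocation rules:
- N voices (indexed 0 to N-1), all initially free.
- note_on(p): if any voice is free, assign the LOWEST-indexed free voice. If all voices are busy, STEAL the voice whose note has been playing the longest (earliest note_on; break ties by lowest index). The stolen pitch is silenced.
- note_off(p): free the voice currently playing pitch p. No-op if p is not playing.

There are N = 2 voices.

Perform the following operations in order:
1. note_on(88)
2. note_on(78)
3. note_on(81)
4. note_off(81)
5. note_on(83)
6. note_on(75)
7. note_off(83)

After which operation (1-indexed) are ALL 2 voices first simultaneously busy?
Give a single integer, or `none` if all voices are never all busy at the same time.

Answer: 2

Derivation:
Op 1: note_on(88): voice 0 is free -> assigned | voices=[88 -]
Op 2: note_on(78): voice 1 is free -> assigned | voices=[88 78]
Op 3: note_on(81): all voices busy, STEAL voice 0 (pitch 88, oldest) -> assign | voices=[81 78]
Op 4: note_off(81): free voice 0 | voices=[- 78]
Op 5: note_on(83): voice 0 is free -> assigned | voices=[83 78]
Op 6: note_on(75): all voices busy, STEAL voice 1 (pitch 78, oldest) -> assign | voices=[83 75]
Op 7: note_off(83): free voice 0 | voices=[- 75]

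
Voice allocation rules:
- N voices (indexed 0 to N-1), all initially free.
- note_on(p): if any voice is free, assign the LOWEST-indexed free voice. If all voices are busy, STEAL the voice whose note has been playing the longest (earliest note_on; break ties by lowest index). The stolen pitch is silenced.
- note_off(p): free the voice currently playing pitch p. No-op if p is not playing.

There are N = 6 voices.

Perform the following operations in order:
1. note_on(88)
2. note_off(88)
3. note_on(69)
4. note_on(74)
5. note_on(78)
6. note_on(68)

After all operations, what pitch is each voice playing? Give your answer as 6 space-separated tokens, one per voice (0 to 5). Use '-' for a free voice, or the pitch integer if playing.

Answer: 69 74 78 68 - -

Derivation:
Op 1: note_on(88): voice 0 is free -> assigned | voices=[88 - - - - -]
Op 2: note_off(88): free voice 0 | voices=[- - - - - -]
Op 3: note_on(69): voice 0 is free -> assigned | voices=[69 - - - - -]
Op 4: note_on(74): voice 1 is free -> assigned | voices=[69 74 - - - -]
Op 5: note_on(78): voice 2 is free -> assigned | voices=[69 74 78 - - -]
Op 6: note_on(68): voice 3 is free -> assigned | voices=[69 74 78 68 - -]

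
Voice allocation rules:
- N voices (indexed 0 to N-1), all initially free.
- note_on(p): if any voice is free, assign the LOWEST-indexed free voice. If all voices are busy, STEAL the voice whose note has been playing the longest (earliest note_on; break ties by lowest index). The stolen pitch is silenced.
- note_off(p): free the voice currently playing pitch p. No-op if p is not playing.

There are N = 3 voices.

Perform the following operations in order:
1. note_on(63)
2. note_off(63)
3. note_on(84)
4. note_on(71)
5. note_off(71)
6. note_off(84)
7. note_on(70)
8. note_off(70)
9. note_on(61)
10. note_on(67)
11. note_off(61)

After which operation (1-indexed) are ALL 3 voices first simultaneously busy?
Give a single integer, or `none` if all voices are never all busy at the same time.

Answer: none

Derivation:
Op 1: note_on(63): voice 0 is free -> assigned | voices=[63 - -]
Op 2: note_off(63): free voice 0 | voices=[- - -]
Op 3: note_on(84): voice 0 is free -> assigned | voices=[84 - -]
Op 4: note_on(71): voice 1 is free -> assigned | voices=[84 71 -]
Op 5: note_off(71): free voice 1 | voices=[84 - -]
Op 6: note_off(84): free voice 0 | voices=[- - -]
Op 7: note_on(70): voice 0 is free -> assigned | voices=[70 - -]
Op 8: note_off(70): free voice 0 | voices=[- - -]
Op 9: note_on(61): voice 0 is free -> assigned | voices=[61 - -]
Op 10: note_on(67): voice 1 is free -> assigned | voices=[61 67 -]
Op 11: note_off(61): free voice 0 | voices=[- 67 -]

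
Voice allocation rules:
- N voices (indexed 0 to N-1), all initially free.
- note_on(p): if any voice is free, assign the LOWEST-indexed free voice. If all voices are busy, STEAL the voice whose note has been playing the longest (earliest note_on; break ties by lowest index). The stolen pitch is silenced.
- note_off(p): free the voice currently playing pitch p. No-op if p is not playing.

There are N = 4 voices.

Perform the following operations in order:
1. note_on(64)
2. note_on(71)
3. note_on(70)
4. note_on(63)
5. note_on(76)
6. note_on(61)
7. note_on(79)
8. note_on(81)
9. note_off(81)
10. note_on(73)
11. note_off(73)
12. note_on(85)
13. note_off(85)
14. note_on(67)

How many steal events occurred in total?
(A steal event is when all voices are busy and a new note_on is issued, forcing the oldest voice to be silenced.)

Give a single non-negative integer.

Answer: 4

Derivation:
Op 1: note_on(64): voice 0 is free -> assigned | voices=[64 - - -]
Op 2: note_on(71): voice 1 is free -> assigned | voices=[64 71 - -]
Op 3: note_on(70): voice 2 is free -> assigned | voices=[64 71 70 -]
Op 4: note_on(63): voice 3 is free -> assigned | voices=[64 71 70 63]
Op 5: note_on(76): all voices busy, STEAL voice 0 (pitch 64, oldest) -> assign | voices=[76 71 70 63]
Op 6: note_on(61): all voices busy, STEAL voice 1 (pitch 71, oldest) -> assign | voices=[76 61 70 63]
Op 7: note_on(79): all voices busy, STEAL voice 2 (pitch 70, oldest) -> assign | voices=[76 61 79 63]
Op 8: note_on(81): all voices busy, STEAL voice 3 (pitch 63, oldest) -> assign | voices=[76 61 79 81]
Op 9: note_off(81): free voice 3 | voices=[76 61 79 -]
Op 10: note_on(73): voice 3 is free -> assigned | voices=[76 61 79 73]
Op 11: note_off(73): free voice 3 | voices=[76 61 79 -]
Op 12: note_on(85): voice 3 is free -> assigned | voices=[76 61 79 85]
Op 13: note_off(85): free voice 3 | voices=[76 61 79 -]
Op 14: note_on(67): voice 3 is free -> assigned | voices=[76 61 79 67]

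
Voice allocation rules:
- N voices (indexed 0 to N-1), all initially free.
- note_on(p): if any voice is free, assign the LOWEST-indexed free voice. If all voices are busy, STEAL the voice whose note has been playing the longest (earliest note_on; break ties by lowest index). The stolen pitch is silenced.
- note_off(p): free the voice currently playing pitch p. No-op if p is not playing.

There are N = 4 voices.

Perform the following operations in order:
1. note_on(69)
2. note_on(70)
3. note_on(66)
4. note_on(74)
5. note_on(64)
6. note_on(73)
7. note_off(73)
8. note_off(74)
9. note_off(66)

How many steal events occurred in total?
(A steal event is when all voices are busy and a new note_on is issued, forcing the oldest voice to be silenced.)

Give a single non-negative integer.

Op 1: note_on(69): voice 0 is free -> assigned | voices=[69 - - -]
Op 2: note_on(70): voice 1 is free -> assigned | voices=[69 70 - -]
Op 3: note_on(66): voice 2 is free -> assigned | voices=[69 70 66 -]
Op 4: note_on(74): voice 3 is free -> assigned | voices=[69 70 66 74]
Op 5: note_on(64): all voices busy, STEAL voice 0 (pitch 69, oldest) -> assign | voices=[64 70 66 74]
Op 6: note_on(73): all voices busy, STEAL voice 1 (pitch 70, oldest) -> assign | voices=[64 73 66 74]
Op 7: note_off(73): free voice 1 | voices=[64 - 66 74]
Op 8: note_off(74): free voice 3 | voices=[64 - 66 -]
Op 9: note_off(66): free voice 2 | voices=[64 - - -]

Answer: 2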